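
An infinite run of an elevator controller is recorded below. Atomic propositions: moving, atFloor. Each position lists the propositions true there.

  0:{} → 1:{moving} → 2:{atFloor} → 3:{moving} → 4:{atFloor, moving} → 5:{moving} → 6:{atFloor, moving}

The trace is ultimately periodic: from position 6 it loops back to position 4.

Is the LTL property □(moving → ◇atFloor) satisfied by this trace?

Yes

moving → ◇atFloor holds at every position 0..6, and those are all positions ever visited, so □(moving → ◇atFloor) holds.
Positions where moving holds: 1, 3, 4, 5, 6.
Check ◇atFloor at each: 1→ok, 3→ok, 4→ok, 5→ok, 6→ok.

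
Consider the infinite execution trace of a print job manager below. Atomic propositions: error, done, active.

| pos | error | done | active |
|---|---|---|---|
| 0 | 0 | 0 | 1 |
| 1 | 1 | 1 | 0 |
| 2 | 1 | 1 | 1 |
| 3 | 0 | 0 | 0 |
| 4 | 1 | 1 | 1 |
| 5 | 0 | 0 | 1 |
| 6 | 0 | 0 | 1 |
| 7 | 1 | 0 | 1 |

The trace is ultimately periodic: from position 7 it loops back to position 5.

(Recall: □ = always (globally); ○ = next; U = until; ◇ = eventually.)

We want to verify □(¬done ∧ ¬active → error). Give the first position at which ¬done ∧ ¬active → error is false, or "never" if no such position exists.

3

Check ¬done ∧ ¬active → error at each position in order: 0 ✓, 1 ✓, 2 ✓.
At position 3 the labels are {}, so ¬done ∧ ¬active → error is false there. This is the first violation.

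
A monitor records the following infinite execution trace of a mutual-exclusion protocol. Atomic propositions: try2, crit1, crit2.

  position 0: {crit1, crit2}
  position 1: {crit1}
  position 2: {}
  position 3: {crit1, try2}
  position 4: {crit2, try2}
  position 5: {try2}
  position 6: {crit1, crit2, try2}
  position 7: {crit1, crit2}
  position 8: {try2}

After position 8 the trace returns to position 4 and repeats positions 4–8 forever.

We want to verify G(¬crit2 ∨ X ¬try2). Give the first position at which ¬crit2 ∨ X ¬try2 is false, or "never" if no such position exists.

4

Check ¬crit2 ∨ X ¬try2 at each position in order: 0 ✓, 1 ✓, 2 ✓, 3 ✓.
At position 4 the labels are {crit2, try2} and the next position 5 has {try2}, so ¬crit2 ∨ X ¬try2 is false there. This is the first violation.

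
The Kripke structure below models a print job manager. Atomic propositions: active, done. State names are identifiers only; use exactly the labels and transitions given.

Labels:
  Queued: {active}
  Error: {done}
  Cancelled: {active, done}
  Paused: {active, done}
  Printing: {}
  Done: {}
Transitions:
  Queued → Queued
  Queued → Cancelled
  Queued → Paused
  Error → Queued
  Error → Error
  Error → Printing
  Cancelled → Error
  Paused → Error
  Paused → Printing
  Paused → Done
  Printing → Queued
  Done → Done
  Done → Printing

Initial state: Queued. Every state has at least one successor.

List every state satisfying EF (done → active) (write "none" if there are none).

{Queued, Error, Cancelled, Paused, Printing, Done}

States satisfying done → active: {Queued, Cancelled, Paused, Printing, Done}.
States satisfying EF (done → active): {Queued, Error, Cancelled, Paused, Printing, Done}.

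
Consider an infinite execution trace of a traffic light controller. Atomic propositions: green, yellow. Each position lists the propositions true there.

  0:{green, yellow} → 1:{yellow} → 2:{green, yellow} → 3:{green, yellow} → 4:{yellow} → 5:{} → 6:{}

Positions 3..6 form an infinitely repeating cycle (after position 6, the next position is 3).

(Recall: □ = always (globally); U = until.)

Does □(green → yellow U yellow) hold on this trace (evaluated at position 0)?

Satisfied

green → yellow U yellow holds at every position 0..6, and those are all positions ever visited, so □(green → yellow U yellow) holds.
Positions where green holds: 0, 2, 3.
Check yellow U yellow at each: 0→ok, 2→ok, 3→ok.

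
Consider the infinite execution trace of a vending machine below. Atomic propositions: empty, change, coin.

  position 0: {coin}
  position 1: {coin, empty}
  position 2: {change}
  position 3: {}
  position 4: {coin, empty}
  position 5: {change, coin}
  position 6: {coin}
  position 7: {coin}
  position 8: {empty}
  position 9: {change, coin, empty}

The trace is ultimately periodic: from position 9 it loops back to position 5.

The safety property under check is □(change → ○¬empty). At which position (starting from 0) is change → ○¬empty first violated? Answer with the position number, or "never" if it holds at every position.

never

change → ○¬empty holds at every position 0..9, and those are all the positions the trace ever visits, so the invariant □(change → ○¬empty) is never violated.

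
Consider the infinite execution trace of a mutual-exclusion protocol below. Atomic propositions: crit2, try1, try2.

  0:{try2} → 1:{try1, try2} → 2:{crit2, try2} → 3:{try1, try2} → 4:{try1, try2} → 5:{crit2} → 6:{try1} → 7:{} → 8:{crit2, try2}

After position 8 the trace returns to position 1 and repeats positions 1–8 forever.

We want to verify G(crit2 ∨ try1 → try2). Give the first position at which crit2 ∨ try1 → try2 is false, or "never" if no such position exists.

Check crit2 ∨ try1 → try2 at each position in order: 0 ✓, 1 ✓, 2 ✓, 3 ✓, 4 ✓.
At position 5 the labels are {crit2}, so crit2 ∨ try1 → try2 is false there. This is the first violation.

5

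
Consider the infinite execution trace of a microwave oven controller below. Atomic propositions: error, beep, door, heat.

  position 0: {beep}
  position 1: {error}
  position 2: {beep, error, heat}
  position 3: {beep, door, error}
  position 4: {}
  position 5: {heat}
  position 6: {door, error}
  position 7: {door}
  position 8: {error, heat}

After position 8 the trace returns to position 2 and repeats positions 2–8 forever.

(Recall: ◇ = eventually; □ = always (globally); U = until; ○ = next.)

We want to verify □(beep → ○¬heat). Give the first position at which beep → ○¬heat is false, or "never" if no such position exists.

never

beep → ○¬heat holds at every position 0..8, and those are all the positions the trace ever visits, so the invariant □(beep → ○¬heat) is never violated.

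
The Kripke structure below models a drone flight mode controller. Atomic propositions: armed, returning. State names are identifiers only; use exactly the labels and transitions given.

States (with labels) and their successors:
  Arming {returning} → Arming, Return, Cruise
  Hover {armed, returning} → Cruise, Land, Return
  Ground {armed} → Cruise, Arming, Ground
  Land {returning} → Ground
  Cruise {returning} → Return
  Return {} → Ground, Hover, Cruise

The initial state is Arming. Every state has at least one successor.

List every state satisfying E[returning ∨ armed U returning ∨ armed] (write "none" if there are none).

States satisfying returning ∨ armed: {Arming, Hover, Ground, Land, Cruise}.
States satisfying E[returning ∨ armed U returning ∨ armed]: {Arming, Hover, Ground, Land, Cruise}.

{Arming, Hover, Ground, Land, Cruise}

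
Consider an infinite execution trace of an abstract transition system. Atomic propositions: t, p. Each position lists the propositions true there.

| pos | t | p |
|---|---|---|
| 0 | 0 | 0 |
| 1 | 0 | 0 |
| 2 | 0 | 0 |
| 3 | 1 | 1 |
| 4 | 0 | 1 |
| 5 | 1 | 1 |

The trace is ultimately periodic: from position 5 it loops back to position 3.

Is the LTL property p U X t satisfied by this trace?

Does not hold

Walking from position 0: at position 0, X t has not yet held and p fails, so p U X t is false.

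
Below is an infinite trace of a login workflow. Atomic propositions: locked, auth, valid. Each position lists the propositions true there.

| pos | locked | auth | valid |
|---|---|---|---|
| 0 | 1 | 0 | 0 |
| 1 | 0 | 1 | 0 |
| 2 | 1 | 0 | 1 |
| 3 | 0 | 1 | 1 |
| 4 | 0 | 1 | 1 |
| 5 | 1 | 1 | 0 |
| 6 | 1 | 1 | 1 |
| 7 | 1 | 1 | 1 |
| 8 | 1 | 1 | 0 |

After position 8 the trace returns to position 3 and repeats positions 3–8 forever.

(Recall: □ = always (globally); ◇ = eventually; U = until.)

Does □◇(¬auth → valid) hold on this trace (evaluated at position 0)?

Holds

◇(¬auth → valid) holds at every position 0..8, and those are all positions ever visited, so □◇(¬auth → valid) holds.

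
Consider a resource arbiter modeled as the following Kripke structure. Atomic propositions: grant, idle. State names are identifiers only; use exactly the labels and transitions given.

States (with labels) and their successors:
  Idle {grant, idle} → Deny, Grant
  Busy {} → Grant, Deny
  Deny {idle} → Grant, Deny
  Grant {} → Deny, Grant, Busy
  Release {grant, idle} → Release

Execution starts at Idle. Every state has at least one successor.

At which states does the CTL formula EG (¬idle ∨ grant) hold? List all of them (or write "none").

States satisfying ¬idle ∨ grant: {Idle, Busy, Grant, Release}.
States satisfying EG (¬idle ∨ grant): {Idle, Busy, Grant, Release}.

{Idle, Busy, Grant, Release}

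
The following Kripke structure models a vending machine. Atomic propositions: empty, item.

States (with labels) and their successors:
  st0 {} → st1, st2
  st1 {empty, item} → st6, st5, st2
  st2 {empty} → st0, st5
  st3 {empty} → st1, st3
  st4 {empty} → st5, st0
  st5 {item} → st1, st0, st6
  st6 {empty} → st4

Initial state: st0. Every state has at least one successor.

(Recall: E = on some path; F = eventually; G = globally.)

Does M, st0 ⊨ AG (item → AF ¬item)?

No

States satisfying item → AF ¬item: {st0, st2, st3, st4, st6}.
States satisfying AG (item → AF ¬item): ∅.
st1 is reachable from st0 and violates item → AF ¬item, so AG fails at st0.
st0 ∉ Sat(AG (item → AF ¬item)).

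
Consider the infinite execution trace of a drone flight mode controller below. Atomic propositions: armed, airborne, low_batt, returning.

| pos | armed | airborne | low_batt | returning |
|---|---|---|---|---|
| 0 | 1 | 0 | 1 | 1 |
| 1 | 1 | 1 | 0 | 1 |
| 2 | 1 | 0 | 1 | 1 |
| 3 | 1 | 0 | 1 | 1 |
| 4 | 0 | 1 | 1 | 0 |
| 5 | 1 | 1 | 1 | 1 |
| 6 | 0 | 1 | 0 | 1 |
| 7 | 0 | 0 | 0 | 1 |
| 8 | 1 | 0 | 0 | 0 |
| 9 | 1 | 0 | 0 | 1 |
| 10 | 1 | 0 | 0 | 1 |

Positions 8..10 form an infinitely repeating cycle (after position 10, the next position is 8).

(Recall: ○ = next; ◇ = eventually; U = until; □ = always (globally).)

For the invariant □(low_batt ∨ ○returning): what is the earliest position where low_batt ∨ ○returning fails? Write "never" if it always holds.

7

Check low_batt ∨ ○returning at each position in order: 0 ✓, 1 ✓, 2 ✓, 3 ✓, 4 ✓, 5 ✓, 6 ✓.
At position 7 the labels are {returning} and the next position 8 has {armed}, so low_batt ∨ ○returning is false there. This is the first violation.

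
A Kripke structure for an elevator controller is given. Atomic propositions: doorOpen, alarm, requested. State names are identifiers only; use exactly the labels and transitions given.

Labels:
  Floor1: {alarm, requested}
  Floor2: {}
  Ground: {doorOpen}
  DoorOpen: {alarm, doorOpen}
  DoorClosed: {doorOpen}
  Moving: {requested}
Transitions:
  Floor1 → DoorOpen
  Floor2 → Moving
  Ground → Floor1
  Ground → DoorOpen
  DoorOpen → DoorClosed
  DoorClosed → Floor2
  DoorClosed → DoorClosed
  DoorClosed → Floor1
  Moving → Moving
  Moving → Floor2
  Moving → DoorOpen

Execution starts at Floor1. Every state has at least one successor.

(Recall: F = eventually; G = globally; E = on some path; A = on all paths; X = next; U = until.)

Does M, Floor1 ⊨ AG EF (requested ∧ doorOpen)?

States satisfying EF (requested ∧ doorOpen): ∅.
States satisfying AG EF (requested ∧ doorOpen): ∅.
DoorClosed is reachable from Floor1 and violates EF (requested ∧ doorOpen), so AG fails at Floor1.
Floor1 ∉ Sat(AG EF (requested ∧ doorOpen)).

Does not hold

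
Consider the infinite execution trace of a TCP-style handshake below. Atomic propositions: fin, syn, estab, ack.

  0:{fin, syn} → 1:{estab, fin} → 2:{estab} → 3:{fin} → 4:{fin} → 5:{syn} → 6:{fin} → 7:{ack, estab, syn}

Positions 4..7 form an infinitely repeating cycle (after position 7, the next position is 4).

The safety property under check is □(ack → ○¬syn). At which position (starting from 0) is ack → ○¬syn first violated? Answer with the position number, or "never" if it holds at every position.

never

ack → ○¬syn holds at every position 0..7, and those are all the positions the trace ever visits, so the invariant □(ack → ○¬syn) is never violated.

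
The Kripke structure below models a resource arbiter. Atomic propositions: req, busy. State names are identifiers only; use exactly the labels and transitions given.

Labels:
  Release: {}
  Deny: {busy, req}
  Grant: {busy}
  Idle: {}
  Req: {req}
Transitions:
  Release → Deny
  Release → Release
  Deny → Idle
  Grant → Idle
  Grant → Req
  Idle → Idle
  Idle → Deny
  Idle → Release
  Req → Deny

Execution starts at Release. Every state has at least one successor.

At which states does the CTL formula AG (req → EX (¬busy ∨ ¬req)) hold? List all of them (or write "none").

{Release, Deny, Idle}

States satisfying req → EX (¬busy ∨ ¬req): {Release, Deny, Grant, Idle}.
States satisfying AG (req → EX (¬busy ∨ ¬req)): {Release, Deny, Idle}.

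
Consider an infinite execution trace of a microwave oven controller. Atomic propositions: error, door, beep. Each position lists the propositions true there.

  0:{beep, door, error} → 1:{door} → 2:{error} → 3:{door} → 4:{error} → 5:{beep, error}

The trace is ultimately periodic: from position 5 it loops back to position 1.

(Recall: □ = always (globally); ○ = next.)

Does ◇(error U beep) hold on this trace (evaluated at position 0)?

error U beep holds at position 0, which is reachable from 0, so ◇(error U beep) holds.

Satisfied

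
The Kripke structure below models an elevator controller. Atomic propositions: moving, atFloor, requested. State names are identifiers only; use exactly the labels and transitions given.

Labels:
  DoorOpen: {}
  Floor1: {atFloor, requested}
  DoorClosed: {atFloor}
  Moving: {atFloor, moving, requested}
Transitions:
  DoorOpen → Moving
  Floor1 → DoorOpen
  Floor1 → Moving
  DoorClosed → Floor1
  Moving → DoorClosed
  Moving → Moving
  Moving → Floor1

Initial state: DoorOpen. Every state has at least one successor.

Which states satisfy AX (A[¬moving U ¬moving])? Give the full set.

States satisfying A[¬moving U ¬moving]: {DoorOpen, Floor1, DoorClosed}.
States satisfying AX (A[¬moving U ¬moving]): {DoorClosed}.

{DoorClosed}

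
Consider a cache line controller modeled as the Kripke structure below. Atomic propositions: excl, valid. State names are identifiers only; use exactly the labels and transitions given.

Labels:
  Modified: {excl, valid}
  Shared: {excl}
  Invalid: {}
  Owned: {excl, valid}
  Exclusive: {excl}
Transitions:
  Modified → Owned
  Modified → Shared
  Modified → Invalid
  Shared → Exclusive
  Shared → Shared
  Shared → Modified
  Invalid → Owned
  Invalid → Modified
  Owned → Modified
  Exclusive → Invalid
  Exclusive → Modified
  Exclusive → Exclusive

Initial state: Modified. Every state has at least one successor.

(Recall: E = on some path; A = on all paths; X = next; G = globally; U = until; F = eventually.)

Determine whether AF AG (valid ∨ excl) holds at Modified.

States satisfying AG (valid ∨ excl): ∅.
States satisfying AF AG (valid ∨ excl): ∅.
There is a path from Modified along which AG (valid ∨ excl) never holds.
Modified ∉ Sat(AF AG (valid ∨ excl)).

Violated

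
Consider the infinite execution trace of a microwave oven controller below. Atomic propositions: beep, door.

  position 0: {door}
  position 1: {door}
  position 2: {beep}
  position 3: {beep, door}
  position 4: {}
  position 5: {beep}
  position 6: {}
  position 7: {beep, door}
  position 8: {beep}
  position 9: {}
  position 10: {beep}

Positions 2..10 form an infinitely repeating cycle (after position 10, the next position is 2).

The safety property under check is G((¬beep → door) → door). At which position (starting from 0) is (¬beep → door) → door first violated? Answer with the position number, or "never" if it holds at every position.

Check (¬beep → door) → door at each position in order: 0 ✓, 1 ✓.
At position 2 the labels are {beep}, so (¬beep → door) → door is false there. This is the first violation.

2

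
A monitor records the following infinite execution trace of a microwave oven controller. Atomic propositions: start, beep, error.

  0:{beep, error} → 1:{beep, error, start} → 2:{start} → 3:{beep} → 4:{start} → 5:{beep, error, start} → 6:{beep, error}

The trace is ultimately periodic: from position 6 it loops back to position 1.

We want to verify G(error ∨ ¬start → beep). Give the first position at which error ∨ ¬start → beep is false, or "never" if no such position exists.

never

error ∨ ¬start → beep holds at every position 0..6, and those are all the positions the trace ever visits, so the invariant G(error ∨ ¬start → beep) is never violated.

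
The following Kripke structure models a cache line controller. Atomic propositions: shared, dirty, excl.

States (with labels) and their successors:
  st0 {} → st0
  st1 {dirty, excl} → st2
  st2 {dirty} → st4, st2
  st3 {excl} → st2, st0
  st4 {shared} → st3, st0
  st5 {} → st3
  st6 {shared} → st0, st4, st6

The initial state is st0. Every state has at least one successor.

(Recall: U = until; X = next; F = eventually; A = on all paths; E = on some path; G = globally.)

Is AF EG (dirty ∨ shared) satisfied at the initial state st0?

No

States satisfying EG (dirty ∨ shared): {st1, st2, st6}.
States satisfying AF EG (dirty ∨ shared): {st1, st2, st6}.
There is a path from st0 along which EG (dirty ∨ shared) never holds.
st0 ∉ Sat(AF EG (dirty ∨ shared)).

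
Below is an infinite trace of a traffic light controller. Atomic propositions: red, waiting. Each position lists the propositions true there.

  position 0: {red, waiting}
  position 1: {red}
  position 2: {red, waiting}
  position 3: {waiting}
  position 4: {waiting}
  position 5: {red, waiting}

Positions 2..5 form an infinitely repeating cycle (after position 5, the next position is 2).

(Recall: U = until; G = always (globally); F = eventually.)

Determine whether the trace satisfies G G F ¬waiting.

G F ¬waiting must hold at every position from 0 onward. It fails at position 0, so G G F ¬waiting is false.

Does not hold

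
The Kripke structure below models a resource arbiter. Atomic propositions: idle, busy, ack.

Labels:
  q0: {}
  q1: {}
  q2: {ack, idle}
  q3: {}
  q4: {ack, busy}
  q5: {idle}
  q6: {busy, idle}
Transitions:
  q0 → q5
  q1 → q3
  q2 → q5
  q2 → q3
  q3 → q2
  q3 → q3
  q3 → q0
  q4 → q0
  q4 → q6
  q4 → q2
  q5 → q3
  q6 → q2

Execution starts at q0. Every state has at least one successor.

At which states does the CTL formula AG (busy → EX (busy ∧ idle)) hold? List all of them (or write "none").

States satisfying busy → EX (busy ∧ idle): {q0, q1, q2, q3, q4, q5}.
States satisfying AG (busy → EX (busy ∧ idle)): {q0, q1, q2, q3, q5}.

{q0, q1, q2, q3, q5}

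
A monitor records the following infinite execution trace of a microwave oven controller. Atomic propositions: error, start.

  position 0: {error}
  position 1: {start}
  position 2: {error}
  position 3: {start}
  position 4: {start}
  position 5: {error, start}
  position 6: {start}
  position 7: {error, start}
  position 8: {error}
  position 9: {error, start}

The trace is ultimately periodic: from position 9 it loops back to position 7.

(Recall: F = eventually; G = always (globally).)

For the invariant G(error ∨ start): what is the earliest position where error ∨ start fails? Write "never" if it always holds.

error ∨ start holds at every position 0..9, and those are all the positions the trace ever visits, so the invariant G(error ∨ start) is never violated.

never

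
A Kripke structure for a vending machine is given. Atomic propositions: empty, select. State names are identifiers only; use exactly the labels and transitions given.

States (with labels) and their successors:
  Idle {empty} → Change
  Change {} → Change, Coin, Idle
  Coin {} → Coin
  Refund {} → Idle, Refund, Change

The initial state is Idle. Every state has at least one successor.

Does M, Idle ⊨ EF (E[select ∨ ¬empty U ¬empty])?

States satisfying E[select ∨ ¬empty U ¬empty]: {Change, Coin, Refund}.
States satisfying EF (E[select ∨ ¬empty U ¬empty]): {Idle, Change, Coin, Refund}.
Some path from Idle reaches a state where E[select ∨ ¬empty U ¬empty] holds.
Idle ∈ Sat(EF (E[select ∨ ¬empty U ¬empty])).

Holds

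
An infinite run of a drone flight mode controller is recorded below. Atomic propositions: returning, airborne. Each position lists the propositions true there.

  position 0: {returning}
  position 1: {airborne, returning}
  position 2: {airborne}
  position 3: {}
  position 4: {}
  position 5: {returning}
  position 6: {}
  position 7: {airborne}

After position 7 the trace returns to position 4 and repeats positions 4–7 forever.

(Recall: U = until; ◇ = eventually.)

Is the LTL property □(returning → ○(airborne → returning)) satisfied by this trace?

returning → ○(airborne → returning) must hold at every position from 0 onward. It fails at position 1, so □(returning → ○(airborne → returning)) is false.
Positions where returning holds: 0, 1, 5.
Check ○(airborne → returning) at each: 0→ok, 1→fails, 5→ok.

Does not hold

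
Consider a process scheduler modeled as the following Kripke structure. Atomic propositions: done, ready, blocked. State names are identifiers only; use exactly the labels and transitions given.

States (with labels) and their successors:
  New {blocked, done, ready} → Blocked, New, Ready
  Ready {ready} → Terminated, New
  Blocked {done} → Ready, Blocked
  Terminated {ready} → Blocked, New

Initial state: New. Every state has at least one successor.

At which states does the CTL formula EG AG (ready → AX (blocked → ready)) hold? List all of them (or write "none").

{New, Ready, Blocked, Terminated}

States satisfying AG (ready → AX (blocked → ready)): {New, Ready, Blocked, Terminated}.
States satisfying EG AG (ready → AX (blocked → ready)): {New, Ready, Blocked, Terminated}.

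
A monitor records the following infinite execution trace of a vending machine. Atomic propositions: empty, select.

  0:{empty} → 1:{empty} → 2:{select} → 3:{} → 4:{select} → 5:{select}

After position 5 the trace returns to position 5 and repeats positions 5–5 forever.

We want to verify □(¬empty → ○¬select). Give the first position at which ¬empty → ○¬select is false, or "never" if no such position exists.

Check ¬empty → ○¬select at each position in order: 0 ✓, 1 ✓, 2 ✓.
At position 3 the labels are {} and the next position 4 has {select}, so ¬empty → ○¬select is false there. This is the first violation.

3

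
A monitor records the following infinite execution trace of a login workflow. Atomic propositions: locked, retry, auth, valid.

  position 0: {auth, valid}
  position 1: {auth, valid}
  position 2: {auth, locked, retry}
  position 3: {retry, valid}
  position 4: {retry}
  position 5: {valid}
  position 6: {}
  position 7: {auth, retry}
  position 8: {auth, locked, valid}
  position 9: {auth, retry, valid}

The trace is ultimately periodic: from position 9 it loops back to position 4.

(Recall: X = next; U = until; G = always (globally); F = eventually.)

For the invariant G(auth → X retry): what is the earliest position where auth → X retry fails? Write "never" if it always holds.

0

At position 0 the labels are {auth, valid} and the next position 1 has {auth, valid}, so auth → X retry is false there. This is the first violation.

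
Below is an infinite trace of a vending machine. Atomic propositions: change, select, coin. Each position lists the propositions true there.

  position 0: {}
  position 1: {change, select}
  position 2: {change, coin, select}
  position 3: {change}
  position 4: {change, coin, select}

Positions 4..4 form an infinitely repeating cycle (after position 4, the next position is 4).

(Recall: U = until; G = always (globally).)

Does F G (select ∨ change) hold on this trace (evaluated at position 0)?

Holds

G (select ∨ change) holds at position 1, which is reachable from 0, so F G (select ∨ change) holds.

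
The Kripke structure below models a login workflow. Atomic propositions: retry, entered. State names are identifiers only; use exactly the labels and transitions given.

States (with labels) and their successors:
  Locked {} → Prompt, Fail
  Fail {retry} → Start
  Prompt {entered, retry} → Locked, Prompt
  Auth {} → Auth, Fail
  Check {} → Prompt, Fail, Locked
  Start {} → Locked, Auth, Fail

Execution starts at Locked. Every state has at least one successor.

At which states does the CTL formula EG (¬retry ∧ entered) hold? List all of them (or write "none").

States satisfying ¬retry ∧ entered: ∅.
States satisfying EG (¬retry ∧ entered): ∅.

none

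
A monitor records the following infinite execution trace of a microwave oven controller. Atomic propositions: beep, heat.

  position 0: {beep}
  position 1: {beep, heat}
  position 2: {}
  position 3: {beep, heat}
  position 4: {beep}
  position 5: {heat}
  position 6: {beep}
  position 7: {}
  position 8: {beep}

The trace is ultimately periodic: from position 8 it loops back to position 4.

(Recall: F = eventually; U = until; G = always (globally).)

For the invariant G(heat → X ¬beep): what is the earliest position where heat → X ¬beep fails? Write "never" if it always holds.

Check heat → X ¬beep at each position in order: 0 ✓, 1 ✓, 2 ✓.
At position 3 the labels are {beep, heat} and the next position 4 has {beep}, so heat → X ¬beep is false there. This is the first violation.

3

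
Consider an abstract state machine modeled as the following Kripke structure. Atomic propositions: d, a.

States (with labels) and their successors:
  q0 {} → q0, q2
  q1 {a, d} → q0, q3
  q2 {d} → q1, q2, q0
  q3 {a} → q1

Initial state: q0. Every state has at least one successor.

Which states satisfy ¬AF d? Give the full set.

{q0}

States satisfying d: {q1, q2}.
States satisfying AF d: {q1, q2, q3}.
States satisfying ¬AF d: {q0}.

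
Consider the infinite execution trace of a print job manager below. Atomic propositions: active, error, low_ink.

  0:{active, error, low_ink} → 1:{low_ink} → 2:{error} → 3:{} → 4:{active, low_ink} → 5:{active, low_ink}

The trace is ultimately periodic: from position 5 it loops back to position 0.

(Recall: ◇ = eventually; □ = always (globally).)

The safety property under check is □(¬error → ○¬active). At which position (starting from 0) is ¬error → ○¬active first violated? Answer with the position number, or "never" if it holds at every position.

3

Check ¬error → ○¬active at each position in order: 0 ✓, 1 ✓, 2 ✓.
At position 3 the labels are {} and the next position 4 has {active, low_ink}, so ¬error → ○¬active is false there. This is the first violation.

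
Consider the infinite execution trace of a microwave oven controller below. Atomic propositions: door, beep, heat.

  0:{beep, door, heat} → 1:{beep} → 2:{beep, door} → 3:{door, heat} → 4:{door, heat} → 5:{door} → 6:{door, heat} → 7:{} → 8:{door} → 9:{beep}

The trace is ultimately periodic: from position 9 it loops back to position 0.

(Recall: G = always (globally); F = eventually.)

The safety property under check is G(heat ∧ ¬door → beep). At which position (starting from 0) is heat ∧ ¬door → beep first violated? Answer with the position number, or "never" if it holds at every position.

never

heat ∧ ¬door → beep holds at every position 0..9, and those are all the positions the trace ever visits, so the invariant G(heat ∧ ¬door → beep) is never violated.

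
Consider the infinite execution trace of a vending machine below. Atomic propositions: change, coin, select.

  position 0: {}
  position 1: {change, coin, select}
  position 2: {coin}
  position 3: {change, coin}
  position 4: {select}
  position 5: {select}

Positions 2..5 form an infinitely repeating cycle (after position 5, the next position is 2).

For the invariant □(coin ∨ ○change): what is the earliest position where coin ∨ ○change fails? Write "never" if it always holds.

Check coin ∨ ○change at each position in order: 0 ✓, 1 ✓, 2 ✓, 3 ✓.
At position 4 the labels are {select} and the next position 5 has {select}, so coin ∨ ○change is false there. This is the first violation.

4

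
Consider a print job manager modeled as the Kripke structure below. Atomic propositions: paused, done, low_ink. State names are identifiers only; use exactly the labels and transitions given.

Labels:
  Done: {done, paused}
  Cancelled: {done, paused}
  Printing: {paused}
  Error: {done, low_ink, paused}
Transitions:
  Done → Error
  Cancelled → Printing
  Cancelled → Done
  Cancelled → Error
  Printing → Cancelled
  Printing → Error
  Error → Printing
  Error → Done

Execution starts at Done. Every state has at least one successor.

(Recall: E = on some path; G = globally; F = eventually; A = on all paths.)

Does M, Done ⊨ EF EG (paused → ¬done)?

States satisfying EG (paused → ¬done): ∅.
States satisfying EF EG (paused → ¬done): ∅.
No suitable path/successor from Done witnesses the formula.
Done ∉ Sat(EF EG (paused → ¬done)).

Violated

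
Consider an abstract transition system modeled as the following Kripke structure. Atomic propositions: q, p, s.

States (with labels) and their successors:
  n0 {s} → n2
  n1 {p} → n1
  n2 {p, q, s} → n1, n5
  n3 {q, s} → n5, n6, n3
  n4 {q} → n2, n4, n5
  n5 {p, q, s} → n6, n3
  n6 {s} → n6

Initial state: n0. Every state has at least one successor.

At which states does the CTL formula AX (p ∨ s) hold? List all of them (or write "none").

States satisfying p ∨ s: {n0, n1, n2, n3, n5, n6}.
States satisfying AX (p ∨ s): {n0, n1, n2, n3, n5, n6}.

{n0, n1, n2, n3, n5, n6}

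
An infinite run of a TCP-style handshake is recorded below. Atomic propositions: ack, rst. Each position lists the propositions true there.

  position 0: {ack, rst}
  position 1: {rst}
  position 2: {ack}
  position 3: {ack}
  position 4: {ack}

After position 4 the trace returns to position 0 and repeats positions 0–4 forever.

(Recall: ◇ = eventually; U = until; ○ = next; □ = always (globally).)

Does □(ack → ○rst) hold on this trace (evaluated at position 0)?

ack → ○rst must hold at every position from 0 onward. It fails at position 2, so □(ack → ○rst) is false.
Positions where ack holds: 0, 2, 3, 4.
Check ○rst at each: 0→ok, 2→fails, 3→fails, 4→ok.

No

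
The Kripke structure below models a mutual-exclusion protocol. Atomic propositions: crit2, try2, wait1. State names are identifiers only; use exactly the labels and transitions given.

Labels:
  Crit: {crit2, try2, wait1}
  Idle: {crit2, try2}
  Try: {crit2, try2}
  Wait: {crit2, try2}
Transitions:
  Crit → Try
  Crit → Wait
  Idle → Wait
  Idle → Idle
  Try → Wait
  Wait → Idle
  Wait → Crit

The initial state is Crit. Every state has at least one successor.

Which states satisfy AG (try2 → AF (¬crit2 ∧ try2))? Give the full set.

none

States satisfying try2 → AF (¬crit2 ∧ try2): ∅.
States satisfying AG (try2 → AF (¬crit2 ∧ try2)): ∅.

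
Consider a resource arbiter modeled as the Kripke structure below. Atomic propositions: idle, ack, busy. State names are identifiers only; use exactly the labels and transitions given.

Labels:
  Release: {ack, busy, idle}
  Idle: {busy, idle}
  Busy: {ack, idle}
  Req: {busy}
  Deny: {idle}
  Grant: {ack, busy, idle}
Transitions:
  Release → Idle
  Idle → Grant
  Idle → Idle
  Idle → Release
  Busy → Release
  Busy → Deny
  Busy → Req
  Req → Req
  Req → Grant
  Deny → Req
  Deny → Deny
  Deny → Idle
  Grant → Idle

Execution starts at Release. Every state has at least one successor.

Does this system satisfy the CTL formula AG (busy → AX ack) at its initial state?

Does not hold

States satisfying busy → AX ack: {Busy, Deny}.
States satisfying AG (busy → AX ack): ∅.
Grant is reachable from Release and violates busy → AX ack, so AG fails at Release.
Release ∉ Sat(AG (busy → AX ack)).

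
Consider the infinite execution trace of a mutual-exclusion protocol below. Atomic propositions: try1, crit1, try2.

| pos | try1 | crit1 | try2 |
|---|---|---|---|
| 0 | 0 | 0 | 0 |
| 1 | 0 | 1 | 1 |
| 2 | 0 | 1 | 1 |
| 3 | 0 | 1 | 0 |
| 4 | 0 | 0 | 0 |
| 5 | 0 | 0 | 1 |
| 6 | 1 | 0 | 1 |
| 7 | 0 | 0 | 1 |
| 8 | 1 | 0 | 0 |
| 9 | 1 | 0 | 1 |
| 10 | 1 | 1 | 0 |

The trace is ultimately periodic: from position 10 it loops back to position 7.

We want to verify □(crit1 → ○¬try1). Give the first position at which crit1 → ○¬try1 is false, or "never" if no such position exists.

never

crit1 → ○¬try1 holds at every position 0..10, and those are all the positions the trace ever visits, so the invariant □(crit1 → ○¬try1) is never violated.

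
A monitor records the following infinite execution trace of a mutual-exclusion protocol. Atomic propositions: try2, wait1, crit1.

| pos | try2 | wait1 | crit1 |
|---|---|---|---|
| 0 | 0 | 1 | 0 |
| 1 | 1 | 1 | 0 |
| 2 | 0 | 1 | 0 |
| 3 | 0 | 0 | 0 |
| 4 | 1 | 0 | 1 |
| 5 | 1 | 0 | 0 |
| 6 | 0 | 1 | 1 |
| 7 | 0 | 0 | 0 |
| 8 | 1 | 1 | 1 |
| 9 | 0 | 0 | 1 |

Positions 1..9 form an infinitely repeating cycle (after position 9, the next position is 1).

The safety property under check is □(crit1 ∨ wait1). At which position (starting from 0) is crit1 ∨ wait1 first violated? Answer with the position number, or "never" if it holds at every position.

Check crit1 ∨ wait1 at each position in order: 0 ✓, 1 ✓, 2 ✓.
At position 3 the labels are {}, so crit1 ∨ wait1 is false there. This is the first violation.

3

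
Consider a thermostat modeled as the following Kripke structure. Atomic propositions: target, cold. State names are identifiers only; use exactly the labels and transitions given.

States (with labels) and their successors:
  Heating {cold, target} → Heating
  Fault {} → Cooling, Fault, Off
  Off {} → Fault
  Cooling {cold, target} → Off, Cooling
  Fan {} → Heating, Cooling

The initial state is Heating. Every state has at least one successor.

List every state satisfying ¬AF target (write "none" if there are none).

States satisfying target: {Heating, Cooling}.
States satisfying AF target: {Heating, Cooling, Fan}.
States satisfying ¬AF target: {Fault, Off}.

{Fault, Off}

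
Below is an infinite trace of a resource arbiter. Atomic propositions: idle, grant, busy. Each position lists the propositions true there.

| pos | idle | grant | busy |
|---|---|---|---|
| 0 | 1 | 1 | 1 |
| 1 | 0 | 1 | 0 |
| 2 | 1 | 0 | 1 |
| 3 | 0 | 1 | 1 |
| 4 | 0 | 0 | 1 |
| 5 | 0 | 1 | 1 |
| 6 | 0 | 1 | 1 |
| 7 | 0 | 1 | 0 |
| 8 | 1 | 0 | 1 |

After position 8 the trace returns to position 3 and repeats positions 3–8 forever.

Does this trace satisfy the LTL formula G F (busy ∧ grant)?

F (busy ∧ grant) holds at every position 0..8, and those are all positions ever visited, so G F (busy ∧ grant) holds.

Holds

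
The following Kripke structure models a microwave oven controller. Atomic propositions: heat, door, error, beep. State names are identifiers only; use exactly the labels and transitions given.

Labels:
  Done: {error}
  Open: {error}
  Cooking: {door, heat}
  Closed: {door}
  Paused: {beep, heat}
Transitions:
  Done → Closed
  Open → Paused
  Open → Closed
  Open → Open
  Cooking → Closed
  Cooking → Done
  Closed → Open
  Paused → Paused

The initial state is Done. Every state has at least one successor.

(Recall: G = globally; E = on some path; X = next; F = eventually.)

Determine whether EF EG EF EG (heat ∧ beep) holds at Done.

States satisfying EG EF EG (heat ∧ beep): {Done, Open, Cooking, Closed, Paused}.
States satisfying EF EG EF EG (heat ∧ beep): {Done, Open, Cooking, Closed, Paused}.
Some path from Done reaches a state where EG EF EG (heat ∧ beep) holds.
Done ∈ Sat(EF EG EF EG (heat ∧ beep)).

Holds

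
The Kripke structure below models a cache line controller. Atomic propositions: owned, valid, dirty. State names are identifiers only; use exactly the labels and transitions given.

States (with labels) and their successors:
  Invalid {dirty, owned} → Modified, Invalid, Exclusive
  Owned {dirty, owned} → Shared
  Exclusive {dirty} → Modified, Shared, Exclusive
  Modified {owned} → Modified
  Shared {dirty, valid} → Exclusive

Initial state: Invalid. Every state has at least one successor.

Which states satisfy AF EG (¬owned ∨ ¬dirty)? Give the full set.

States satisfying EG (¬owned ∨ ¬dirty): {Exclusive, Modified, Shared}.
States satisfying AF EG (¬owned ∨ ¬dirty): {Owned, Exclusive, Modified, Shared}.

{Owned, Exclusive, Modified, Shared}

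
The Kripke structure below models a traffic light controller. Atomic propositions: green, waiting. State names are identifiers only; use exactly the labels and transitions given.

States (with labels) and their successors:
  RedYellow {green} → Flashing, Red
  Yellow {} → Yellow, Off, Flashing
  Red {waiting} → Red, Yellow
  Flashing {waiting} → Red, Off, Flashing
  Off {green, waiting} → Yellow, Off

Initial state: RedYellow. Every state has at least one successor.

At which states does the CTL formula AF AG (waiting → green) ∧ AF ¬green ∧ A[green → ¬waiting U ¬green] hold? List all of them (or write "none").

none

States satisfying AG (waiting → green): ∅.
States satisfying AF AG (waiting → green): ∅.
States satisfying ¬green: {Yellow, Red, Flashing}.
States satisfying AF ¬green: {RedYellow, Yellow, Red, Flashing}.
States satisfying green → ¬waiting: {RedYellow, Yellow, Red, Flashing}.
States satisfying A[green → ¬waiting U ¬green]: {RedYellow, Yellow, Red, Flashing}.
States satisfying AF ¬green ∧ A[green → ¬waiting U ¬green]: {RedYellow, Yellow, Red, Flashing}.
States satisfying AF AG (waiting → green) ∧ AF ¬green ∧ A[green → ¬waiting U ¬green]: ∅.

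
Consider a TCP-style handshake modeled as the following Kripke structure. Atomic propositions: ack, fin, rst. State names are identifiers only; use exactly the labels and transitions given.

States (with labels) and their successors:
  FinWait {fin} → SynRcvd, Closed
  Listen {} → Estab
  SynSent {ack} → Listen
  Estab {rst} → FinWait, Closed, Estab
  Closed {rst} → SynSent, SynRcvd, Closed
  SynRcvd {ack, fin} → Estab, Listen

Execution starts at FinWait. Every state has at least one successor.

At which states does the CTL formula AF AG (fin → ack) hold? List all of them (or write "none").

none

States satisfying AG (fin → ack): ∅.
States satisfying AF AG (fin → ack): ∅.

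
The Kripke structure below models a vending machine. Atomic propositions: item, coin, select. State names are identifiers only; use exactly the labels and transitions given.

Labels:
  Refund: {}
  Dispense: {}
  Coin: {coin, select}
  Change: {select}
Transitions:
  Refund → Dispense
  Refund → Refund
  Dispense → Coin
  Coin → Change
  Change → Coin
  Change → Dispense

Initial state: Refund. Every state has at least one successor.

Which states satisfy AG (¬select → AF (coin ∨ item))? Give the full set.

States satisfying ¬select → AF (coin ∨ item): {Dispense, Coin, Change}.
States satisfying AG (¬select → AF (coin ∨ item)): {Dispense, Coin, Change}.

{Dispense, Coin, Change}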